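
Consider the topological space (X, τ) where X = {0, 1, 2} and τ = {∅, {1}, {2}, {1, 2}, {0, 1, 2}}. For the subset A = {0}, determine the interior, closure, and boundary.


int(A) = ∅, cl(A) = {0}, ∂A = {0}.

Closed sets in (X, τ) are complements of opens:
  closed(X, τ) = {∅, {0}, {0, 1}, {0, 2}, {0, 1, 2}}.
int(A) = ⋃ {U ∈ τ : U ⊆ A}. Opens contained in A: ∅.
Taking the union of these: int(A) = ∅.
cl(A) = ⋂ {C closed : A ⊆ C}. Closed sets containing A: {0}, {0, 1}, {0, 2}, {0, 1, 2}.
Intersecting these: cl(A) = {0}.
∂A = cl(A) ∖ int(A) = {0} ∖ ∅ = {0}.


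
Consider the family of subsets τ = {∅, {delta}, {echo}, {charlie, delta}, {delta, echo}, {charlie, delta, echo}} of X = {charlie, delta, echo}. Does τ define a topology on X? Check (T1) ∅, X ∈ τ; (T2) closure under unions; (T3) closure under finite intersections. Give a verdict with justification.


τ IS a topology on X.

Axiom (T1): ∅ ∈ τ? Yes; X ∈ τ? Yes.
Axiom (T2/T3): check pairwise unions and intersections of members of τ.
All pairwise intersections and unions checked — each lies in τ. Therefore τ satisfies (T1), (T2), (T3): it IS a topology on X.


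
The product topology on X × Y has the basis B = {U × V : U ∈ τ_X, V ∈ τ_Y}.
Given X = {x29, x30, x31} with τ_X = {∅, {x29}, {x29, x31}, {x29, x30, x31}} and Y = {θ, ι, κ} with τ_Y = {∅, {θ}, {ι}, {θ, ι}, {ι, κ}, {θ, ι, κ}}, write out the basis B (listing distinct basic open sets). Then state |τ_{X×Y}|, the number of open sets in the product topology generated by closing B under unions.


Basis B = {∅ × ∅, {x29} × {θ}, {x29} × {ι}, {x29} × {θ, ι}, {x29, x31} × {θ}, {x29} × {ι, κ}, {x29, x31} × {ι}, {x29} × {θ, ι, κ}, {x29, x30, x31} × {θ}, {x29, x30, x31} × {ι}, {x29, x31} × {θ, ι}, {x29, x31} × {ι, κ}, {x29, x31} × {θ, ι, κ}, {x29, x30, x31} × {θ, ι}, {x29, x30, x31} × {ι, κ}, {x29, x30, x31} × {θ, ι, κ}}; |τ_{X×Y}| = 40.

Enumerate products U × V with U ∈ τ_X, V ∈ τ_Y (deduplicated):
  ∅ × ∅ = {} (∅)
  {x29} × {θ} = {(x29,θ)}
  {x29} × {ι} = {(x29,ι)}
  {x29} × {θ, ι} = {(x29,θ), (x29,ι)}
  {x29, x31} × {θ} = {(x29,θ), (x31,θ)}
  {x29} × {ι, κ} = {(x29,ι), (x29,κ)}
  {x29, x31} × {ι} = {(x29,ι), (x31,ι)}
  {x29} × {θ, ι, κ} = {(x29,θ), (x29,ι), (x29,κ)}
  {x29, x30, x31} × {θ} = {(x29,θ), (x30,θ), (x31,θ)}
  {x29, x30, x31} × {ι} = {(x29,ι), (x30,ι), (x31,ι)}
  {x29, x31} × {θ, ι} = {(x29,θ), (x29,ι), (x31,θ), (x31,ι)}
  {x29, x31} × {ι, κ} = {(x29,ι), (x29,κ), (x31,ι), (x31,κ)}
  {x29, x31} × {θ, ι, κ} = {(x29,θ), (x29,ι), (x29,κ), (x31,θ), (x31,ι), (x31,κ)}
  {x29, x30, x31} × {θ, ι} = {(x29,θ), (x29,ι), (x30,θ), (x30,ι), (x31,θ), (x31,ι)}
  {x29, x30, x31} × {ι, κ} = {(x29,ι), (x29,κ), (x30,ι), (x30,κ), (x31,ι), (x31,κ)}
  {x29, x30, x31} × {θ, ι, κ} = {(x29,θ), (x29,ι), (x29,κ), (x30,θ), (x30,ι), (x30,κ), (x31,θ), (x31,ι), (x31,κ)}
These 16 distinct sets form the basis B.
Close under arbitrary unions to get τ_{X×Y}; counting gives |τ_{X×Y}| = 40.


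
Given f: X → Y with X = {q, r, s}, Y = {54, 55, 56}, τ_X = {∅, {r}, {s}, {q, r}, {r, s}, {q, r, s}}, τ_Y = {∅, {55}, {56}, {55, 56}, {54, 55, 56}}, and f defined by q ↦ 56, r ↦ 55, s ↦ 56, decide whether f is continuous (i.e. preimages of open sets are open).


f is NOT continuous.

Compute f^{-1}(U) for each U ∈ τ_Y:
  U = ∅: f^{-1}(U) = ∅ ∈ τ_X ✓.
  U = {55}: f^{-1}(U) = {r} ∈ τ_X ✓.
  U = {56}: f^{-1}(U) = {q, s} ∉ τ_X ✗.
  U = {55, 56}: f^{-1}(U) = {q, r, s} ∈ τ_X ✓.
  U = {54, 55, 56}: f^{-1}(U) = {q, r, s} ∈ τ_X ✓.
Found U = {56} with f^{-1}(U) = {q, s} not in τ_X. Therefore f is NOT continuous.


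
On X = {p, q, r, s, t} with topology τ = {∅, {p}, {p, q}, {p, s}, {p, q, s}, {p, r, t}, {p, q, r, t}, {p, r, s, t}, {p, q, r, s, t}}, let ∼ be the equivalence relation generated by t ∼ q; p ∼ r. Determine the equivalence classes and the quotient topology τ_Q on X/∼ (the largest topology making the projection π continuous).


X/∼ = {[p=r], [q=t], [s]}; |τ_Q| = 3.

Equivalence classes: [p=r], [q=t], [s].
Quotient map π: X → X/∼ sends p ↦ [p=r], q ↦ [q=t], r ↦ [p=r], s ↦ [s], t ↦ [q=t].
For each subset V ⊆ X/∼, compute π^{-1}(V) ⊆ X and check whether π^{-1}(V) ∈ τ. V is open in τ_Q iff π^{-1}(V) ∈ τ.
  V = {}: π^{-1}(V) = ∅ ∈ τ ✓.
  V = {[p=r]}: π^{-1}(V) = {p, r} ∉ τ ✗.
  V = {[q=t]}: π^{-1}(V) = {q, t} ∉ τ ✗.
  V = {[p=r], [q=t]}: π^{-1}(V) = {p, q, r, t} ∈ τ ✓.
  V = {[s]}: π^{-1}(V) = {s} ∉ τ ✗.
  V = {[p=r], [s]}: π^{-1}(V) = {p, r, s} ∉ τ ✗.
  V = {[q=t], [s]}: π^{-1}(V) = {q, s, t} ∉ τ ✗.
  V = {[p=r], [q=t], [s]}: π^{-1}(V) = {p, q, r, s, t} ∈ τ ✓.
Open sets in the quotient: τ_Q = {{}, {[p=r], [q=t]}, {[p=r], [q=t], [s]}} (3 elements).


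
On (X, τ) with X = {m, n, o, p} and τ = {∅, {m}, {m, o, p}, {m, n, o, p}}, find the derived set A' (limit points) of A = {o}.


A' = {n, p}

For each x ∈ X, list the open sets U ∈ τ with x ∈ U, then check whether U ∩ (A ∖ {x}) ≠ ∅ for every such U.
  x = m: open {m} ∋ x has {m} ∩ (A ∖ {m}) = ∅, so x is NOT a limit point.
  x = n: opens ∋ x are {m, n, o, p}; each meets A ∖ {n}, so x IS a limit point.
  x = o: open {m, o, p} ∋ x has {m, o, p} ∩ (A ∖ {o}) = ∅, so x is NOT a limit point.
  x = p: opens ∋ x are {m, o, p}, {m, n, o, p}; each meets A ∖ {p}, so x IS a limit point.
Collecting: A' = {n, p}.


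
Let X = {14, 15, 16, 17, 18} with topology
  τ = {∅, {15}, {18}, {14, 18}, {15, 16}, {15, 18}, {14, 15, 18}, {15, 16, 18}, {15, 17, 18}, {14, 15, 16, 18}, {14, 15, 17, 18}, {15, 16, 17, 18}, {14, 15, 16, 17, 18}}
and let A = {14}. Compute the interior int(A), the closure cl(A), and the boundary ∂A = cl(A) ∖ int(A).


int(A) = ∅, cl(A) = {14}, ∂A = {14}.

Closed sets in (X, τ) are complements of opens:
  closed(X, τ) = {∅, {14}, {16}, {17}, {14, 16}, {14, 17}, {16, 17}, {14, 16, 17}, {14, 17, 18}, {15, 16, 17}, {14, 15, 16, 17}, {14, 16, 17, 18}, {14, 15, 16, 17, 18}}.
int(A) = ⋃ {U ∈ τ : U ⊆ A}. Opens contained in A: ∅.
Taking the union of these: int(A) = ∅.
cl(A) = ⋂ {C closed : A ⊆ C}. Closed sets containing A: {14}, {14, 16}, {14, 17}, {14, 16, 17}, {14, 17, 18}, {14, 15, 16, 17}, {14, 16, 17, 18}, {14, 15, 16, 17, 18}.
Intersecting these: cl(A) = {14}.
∂A = cl(A) ∖ int(A) = {14} ∖ ∅ = {14}.


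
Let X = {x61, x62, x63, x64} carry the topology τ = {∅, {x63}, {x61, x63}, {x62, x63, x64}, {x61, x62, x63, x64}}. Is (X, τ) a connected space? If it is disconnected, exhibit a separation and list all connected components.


(X, τ) is connected.

Find clopen sets (U ∈ τ with X ∖ U ∈ τ):
  U = ∅, X ∖ U = {x61, x62, x63, x64} — both open, so U is clopen.
  U = {x61, x62, x63, x64}, X ∖ U = ∅ — both open, so U is clopen.
Only trivial clopens (∅ and X) exist, so (X, τ) is connected.
Compute connected components by grouping points that agree on all clopens:
  component: {x61, x62, x63, x64}


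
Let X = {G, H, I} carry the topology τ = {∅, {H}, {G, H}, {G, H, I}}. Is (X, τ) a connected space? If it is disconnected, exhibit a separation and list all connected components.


(X, τ) is connected.

Find clopen sets (U ∈ τ with X ∖ U ∈ τ):
  U = ∅, X ∖ U = {G, H, I} — both open, so U is clopen.
  U = {G, H, I}, X ∖ U = ∅ — both open, so U is clopen.
Only trivial clopens (∅ and X) exist, so (X, τ) is connected.
Compute connected components by grouping points that agree on all clopens:
  component: {G, H, I}


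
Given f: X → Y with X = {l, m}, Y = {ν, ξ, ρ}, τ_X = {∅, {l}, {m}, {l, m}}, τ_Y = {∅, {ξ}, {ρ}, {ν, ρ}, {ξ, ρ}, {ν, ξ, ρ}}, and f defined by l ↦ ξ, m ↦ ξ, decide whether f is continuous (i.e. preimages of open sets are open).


f IS continuous.

Compute f^{-1}(U) for each U ∈ τ_Y:
  U = ∅: f^{-1}(U) = ∅ ∈ τ_X ✓.
  U = {ξ}: f^{-1}(U) = {l, m} ∈ τ_X ✓.
  U = {ρ}: f^{-1}(U) = ∅ ∈ τ_X ✓.
  U = {ν, ρ}: f^{-1}(U) = ∅ ∈ τ_X ✓.
  U = {ξ, ρ}: f^{-1}(U) = {l, m} ∈ τ_X ✓.
  U = {ν, ξ, ρ}: f^{-1}(U) = {l, m} ∈ τ_X ✓.
Every preimage lies in τ_X, so f IS continuous.


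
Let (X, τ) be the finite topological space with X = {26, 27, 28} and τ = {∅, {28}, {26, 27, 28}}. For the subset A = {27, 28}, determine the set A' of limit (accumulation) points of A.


A' = {26, 27}

For each x ∈ X, list the open sets U ∈ τ with x ∈ U, then check whether U ∩ (A ∖ {x}) ≠ ∅ for every such U.
  x = 26: opens ∋ x are {26, 27, 28}; each meets A ∖ {26}, so x IS a limit point.
  x = 27: opens ∋ x are {26, 27, 28}; each meets A ∖ {27}, so x IS a limit point.
  x = 28: open {28} ∋ x has {28} ∩ (A ∖ {28}) = ∅, so x is NOT a limit point.
Collecting: A' = {26, 27}.


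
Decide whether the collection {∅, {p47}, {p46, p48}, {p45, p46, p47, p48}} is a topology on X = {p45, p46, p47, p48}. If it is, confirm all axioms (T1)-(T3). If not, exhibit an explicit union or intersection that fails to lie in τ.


τ is NOT a topology on X.

Axiom (T1): ∅ ∈ τ? Yes; X ∈ τ? Yes.
Axiom (T2/T3): check pairwise unions and intersections of members of τ.
Counterexample for (T2): {p47} ∪ {p46, p48} = {p46, p47, p48} ∉ τ. Therefore τ is NOT a topology.


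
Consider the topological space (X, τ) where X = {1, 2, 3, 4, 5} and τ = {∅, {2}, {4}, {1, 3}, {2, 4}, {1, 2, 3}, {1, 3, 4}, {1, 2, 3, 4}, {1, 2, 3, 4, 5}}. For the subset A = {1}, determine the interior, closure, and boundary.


int(A) = ∅, cl(A) = {1, 3, 5}, ∂A = {1, 3, 5}.

Closed sets in (X, τ) are complements of opens:
  closed(X, τ) = {∅, {5}, {2, 5}, {4, 5}, {1, 3, 5}, {2, 4, 5}, {1, 2, 3, 5}, {1, 3, 4, 5}, {1, 2, 3, 4, 5}}.
int(A) = ⋃ {U ∈ τ : U ⊆ A}. Opens contained in A: ∅.
Taking the union of these: int(A) = ∅.
cl(A) = ⋂ {C closed : A ⊆ C}. Closed sets containing A: {1, 3, 5}, {1, 2, 3, 5}, {1, 3, 4, 5}, {1, 2, 3, 4, 5}.
Intersecting these: cl(A) = {1, 3, 5}.
∂A = cl(A) ∖ int(A) = {1, 3, 5} ∖ ∅ = {1, 3, 5}.


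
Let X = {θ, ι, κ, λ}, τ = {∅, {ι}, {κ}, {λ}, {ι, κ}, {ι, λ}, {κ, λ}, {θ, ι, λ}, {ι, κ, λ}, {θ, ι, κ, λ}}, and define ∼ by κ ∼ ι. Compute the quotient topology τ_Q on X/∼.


X/∼ = {[θ], [ι=κ], [λ]}; |τ_Q| = 5.

Equivalence classes: [θ], [ι=κ], [λ].
Quotient map π: X → X/∼ sends θ ↦ [θ], ι ↦ [ι=κ], κ ↦ [ι=κ], λ ↦ [λ].
For each subset V ⊆ X/∼, compute π^{-1}(V) ⊆ X and check whether π^{-1}(V) ∈ τ. V is open in τ_Q iff π^{-1}(V) ∈ τ.
  V = {}: π^{-1}(V) = ∅ ∈ τ ✓.
  V = {[θ]}: π^{-1}(V) = {θ} ∉ τ ✗.
  V = {[ι=κ]}: π^{-1}(V) = {ι, κ} ∈ τ ✓.
  V = {[θ], [ι=κ]}: π^{-1}(V) = {θ, ι, κ} ∉ τ ✗.
  V = {[λ]}: π^{-1}(V) = {λ} ∈ τ ✓.
  V = {[θ], [λ]}: π^{-1}(V) = {θ, λ} ∉ τ ✗.
  V = {[ι=κ], [λ]}: π^{-1}(V) = {ι, κ, λ} ∈ τ ✓.
  V = {[θ], [ι=κ], [λ]}: π^{-1}(V) = {θ, ι, κ, λ} ∈ τ ✓.
Open sets in the quotient: τ_Q = {{}, {[ι=κ]}, {[λ]}, {[ι=κ], [λ]}, {[θ], [ι=κ], [λ]}} (5 elements).


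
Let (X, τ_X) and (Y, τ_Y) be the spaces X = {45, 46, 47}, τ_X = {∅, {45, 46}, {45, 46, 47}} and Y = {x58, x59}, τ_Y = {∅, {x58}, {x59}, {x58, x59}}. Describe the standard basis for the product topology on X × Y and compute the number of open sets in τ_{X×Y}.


Basis B = {∅ × ∅, {45, 46} × {x58}, {45, 46} × {x59}, {45, 46, 47} × {x58}, {45, 46, 47} × {x59}, {45, 46} × {x58, x59}, {45, 46, 47} × {x58, x59}}; |τ_{X×Y}| = 9.

Enumerate products U × V with U ∈ τ_X, V ∈ τ_Y (deduplicated):
  ∅ × ∅ = {} (∅)
  {45, 46} × {x58} = {(45,x58), (46,x58)}
  {45, 46} × {x59} = {(45,x59), (46,x59)}
  {45, 46, 47} × {x58} = {(45,x58), (46,x58), (47,x58)}
  {45, 46, 47} × {x59} = {(45,x59), (46,x59), (47,x59)}
  {45, 46} × {x58, x59} = {(45,x58), (45,x59), (46,x58), (46,x59)}
  {45, 46, 47} × {x58, x59} = {(45,x58), (45,x59), (46,x58), (46,x59), (47,x58), (47,x59)}
These 7 distinct sets form the basis B.
Close under arbitrary unions to get τ_{X×Y}; counting gives |τ_{X×Y}| = 9.


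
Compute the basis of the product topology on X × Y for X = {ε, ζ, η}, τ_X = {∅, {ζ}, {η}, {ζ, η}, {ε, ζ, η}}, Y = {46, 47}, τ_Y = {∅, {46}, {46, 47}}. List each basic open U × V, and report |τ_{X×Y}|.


Basis B = {∅ × ∅, {ζ} × {46}, {η} × {46}, {ζ} × {46, 47}, {ζ, η} × {46}, {η} × {46, 47}, {ε, ζ, η} × {46}, {ζ, η} × {46, 47}, {ε, ζ, η} × {46, 47}}; |τ_{X×Y}| = 14.

Enumerate products U × V with U ∈ τ_X, V ∈ τ_Y (deduplicated):
  ∅ × ∅ = {} (∅)
  {ζ} × {46} = {(ζ,46)}
  {η} × {46} = {(η,46)}
  {ζ} × {46, 47} = {(ζ,46), (ζ,47)}
  {ζ, η} × {46} = {(ζ,46), (η,46)}
  {η} × {46, 47} = {(η,46), (η,47)}
  {ε, ζ, η} × {46} = {(ε,46), (ζ,46), (η,46)}
  {ζ, η} × {46, 47} = {(ζ,46), (ζ,47), (η,46), (η,47)}
  {ε, ζ, η} × {46, 47} = {(ε,46), (ε,47), (ζ,46), (ζ,47), (η,46), (η,47)}
These 9 distinct sets form the basis B.
Close under arbitrary unions to get τ_{X×Y}; counting gives |τ_{X×Y}| = 14.


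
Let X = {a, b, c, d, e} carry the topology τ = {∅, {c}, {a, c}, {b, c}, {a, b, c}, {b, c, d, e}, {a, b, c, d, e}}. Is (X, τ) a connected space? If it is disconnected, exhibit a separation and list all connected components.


(X, τ) is connected.

Find clopen sets (U ∈ τ with X ∖ U ∈ τ):
  U = ∅, X ∖ U = {a, b, c, d, e} — both open, so U is clopen.
  U = {a, b, c, d, e}, X ∖ U = ∅ — both open, so U is clopen.
Only trivial clopens (∅ and X) exist, so (X, τ) is connected.
Compute connected components by grouping points that agree on all clopens:
  component: {a, b, c, d, e}


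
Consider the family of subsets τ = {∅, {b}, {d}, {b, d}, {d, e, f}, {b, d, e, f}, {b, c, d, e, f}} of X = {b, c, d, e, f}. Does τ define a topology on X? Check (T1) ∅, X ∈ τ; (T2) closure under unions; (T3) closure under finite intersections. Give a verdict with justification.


τ IS a topology on X.

Axiom (T1): ∅ ∈ τ? Yes; X ∈ τ? Yes.
Axiom (T2/T3): check pairwise unions and intersections of members of τ.
All pairwise intersections and unions checked — each lies in τ. Therefore τ satisfies (T1), (T2), (T3): it IS a topology on X.


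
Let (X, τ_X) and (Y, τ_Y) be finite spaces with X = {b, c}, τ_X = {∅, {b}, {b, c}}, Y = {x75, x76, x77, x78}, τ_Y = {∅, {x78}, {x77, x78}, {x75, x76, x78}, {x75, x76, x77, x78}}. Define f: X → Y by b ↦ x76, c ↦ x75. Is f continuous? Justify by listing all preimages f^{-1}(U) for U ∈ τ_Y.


f IS continuous.

Compute f^{-1}(U) for each U ∈ τ_Y:
  U = ∅: f^{-1}(U) = ∅ ∈ τ_X ✓.
  U = {x78}: f^{-1}(U) = ∅ ∈ τ_X ✓.
  U = {x77, x78}: f^{-1}(U) = ∅ ∈ τ_X ✓.
  U = {x75, x76, x78}: f^{-1}(U) = {b, c} ∈ τ_X ✓.
  U = {x75, x76, x77, x78}: f^{-1}(U) = {b, c} ∈ τ_X ✓.
Every preimage lies in τ_X, so f IS continuous.


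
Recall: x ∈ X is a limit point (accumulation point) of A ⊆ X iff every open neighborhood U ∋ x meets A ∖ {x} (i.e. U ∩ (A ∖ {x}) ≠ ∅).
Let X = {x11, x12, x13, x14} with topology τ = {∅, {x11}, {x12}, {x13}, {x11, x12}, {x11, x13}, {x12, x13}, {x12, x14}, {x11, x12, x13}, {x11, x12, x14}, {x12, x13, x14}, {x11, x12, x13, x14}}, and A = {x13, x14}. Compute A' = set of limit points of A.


A' = ∅

For each x ∈ X, list the open sets U ∈ τ with x ∈ U, then check whether U ∩ (A ∖ {x}) ≠ ∅ for every such U.
  x = x11: open {x11} ∋ x has {x11} ∩ (A ∖ {x11}) = ∅, so x is NOT a limit point.
  x = x12: open {x12} ∋ x has {x12} ∩ (A ∖ {x12}) = ∅, so x is NOT a limit point.
  x = x13: open {x13} ∋ x has {x13} ∩ (A ∖ {x13}) = ∅, so x is NOT a limit point.
  x = x14: open {x12, x14} ∋ x has {x12, x14} ∩ (A ∖ {x14}) = ∅, so x is NOT a limit point.
Collecting: A' = ∅.


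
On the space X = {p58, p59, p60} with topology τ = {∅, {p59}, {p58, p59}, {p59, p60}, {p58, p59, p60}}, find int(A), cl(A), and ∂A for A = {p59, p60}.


int(A) = {p59, p60}, cl(A) = {p58, p59, p60}, ∂A = {p58}.

Closed sets in (X, τ) are complements of opens:
  closed(X, τ) = {∅, {p58}, {p60}, {p58, p60}, {p58, p59, p60}}.
int(A) = ⋃ {U ∈ τ : U ⊆ A}. Opens contained in A: ∅, {p59}, {p59, p60}.
Taking the union of these: int(A) = {p59, p60}.
cl(A) = ⋂ {C closed : A ⊆ C}. Closed sets containing A: {p58, p59, p60}.
Intersecting these: cl(A) = {p58, p59, p60}.
∂A = cl(A) ∖ int(A) = {p58, p59, p60} ∖ {p59, p60} = {p58}.


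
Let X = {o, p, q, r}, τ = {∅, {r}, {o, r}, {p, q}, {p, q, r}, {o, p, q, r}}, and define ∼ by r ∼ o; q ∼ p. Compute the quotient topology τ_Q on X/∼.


X/∼ = {[o=r], [p=q]}; |τ_Q| = 4.

Equivalence classes: [o=r], [p=q].
Quotient map π: X → X/∼ sends o ↦ [o=r], p ↦ [p=q], q ↦ [p=q], r ↦ [o=r].
For each subset V ⊆ X/∼, compute π^{-1}(V) ⊆ X and check whether π^{-1}(V) ∈ τ. V is open in τ_Q iff π^{-1}(V) ∈ τ.
  V = {}: π^{-1}(V) = ∅ ∈ τ ✓.
  V = {[o=r]}: π^{-1}(V) = {o, r} ∈ τ ✓.
  V = {[p=q]}: π^{-1}(V) = {p, q} ∈ τ ✓.
  V = {[o=r], [p=q]}: π^{-1}(V) = {o, p, q, r} ∈ τ ✓.
Open sets in the quotient: τ_Q = {{}, {[o=r]}, {[p=q]}, {[o=r], [p=q]}} (4 elements).


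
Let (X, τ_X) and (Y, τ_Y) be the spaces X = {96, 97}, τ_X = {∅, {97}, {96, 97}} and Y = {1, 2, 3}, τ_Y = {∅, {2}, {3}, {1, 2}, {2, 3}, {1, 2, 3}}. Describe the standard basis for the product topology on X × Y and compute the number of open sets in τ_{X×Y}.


Basis B = {∅ × ∅, {97} × {2}, {97} × {3}, {96, 97} × {2}, {96, 97} × {3}, {97} × {1, 2}, {97} × {2, 3}, {97} × {1, 2, 3}, {96, 97} × {1, 2}, {96, 97} × {2, 3}, {96, 97} × {1, 2, 3}}; |τ_{X×Y}| = 18.

Enumerate products U × V with U ∈ τ_X, V ∈ τ_Y (deduplicated):
  ∅ × ∅ = {} (∅)
  {97} × {2} = {(97,2)}
  {97} × {3} = {(97,3)}
  {96, 97} × {2} = {(96,2), (97,2)}
  {96, 97} × {3} = {(96,3), (97,3)}
  {97} × {1, 2} = {(97,1), (97,2)}
  {97} × {2, 3} = {(97,2), (97,3)}
  {97} × {1, 2, 3} = {(97,1), (97,2), (97,3)}
  {96, 97} × {1, 2} = {(96,1), (96,2), (97,1), (97,2)}
  {96, 97} × {2, 3} = {(96,2), (96,3), (97,2), (97,3)}
  {96, 97} × {1, 2, 3} = {(96,1), (96,2), (96,3), (97,1), (97,2), (97,3)}
These 11 distinct sets form the basis B.
Close under arbitrary unions to get τ_{X×Y}; counting gives |τ_{X×Y}| = 18.


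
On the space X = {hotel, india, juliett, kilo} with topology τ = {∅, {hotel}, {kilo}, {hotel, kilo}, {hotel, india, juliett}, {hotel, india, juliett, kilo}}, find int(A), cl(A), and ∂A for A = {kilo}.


int(A) = {kilo}, cl(A) = {kilo}, ∂A = ∅.

Closed sets in (X, τ) are complements of opens:
  closed(X, τ) = {∅, {kilo}, {india, juliett}, {hotel, india, juliett}, {india, juliett, kilo}, {hotel, india, juliett, kilo}}.
int(A) = ⋃ {U ∈ τ : U ⊆ A}. Opens contained in A: ∅, {kilo}.
Taking the union of these: int(A) = {kilo}.
cl(A) = ⋂ {C closed : A ⊆ C}. Closed sets containing A: {kilo}, {india, juliett, kilo}, {hotel, india, juliett, kilo}.
Intersecting these: cl(A) = {kilo}.
∂A = cl(A) ∖ int(A) = {kilo} ∖ {kilo} = ∅.


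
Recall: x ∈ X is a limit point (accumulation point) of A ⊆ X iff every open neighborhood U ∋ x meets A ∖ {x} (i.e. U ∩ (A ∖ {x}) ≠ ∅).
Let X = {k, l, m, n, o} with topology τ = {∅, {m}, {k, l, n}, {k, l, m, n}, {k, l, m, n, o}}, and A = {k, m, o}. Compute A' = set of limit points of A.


A' = {l, n, o}

For each x ∈ X, list the open sets U ∈ τ with x ∈ U, then check whether U ∩ (A ∖ {x}) ≠ ∅ for every such U.
  x = k: open {k, l, n} ∋ x has {k, l, n} ∩ (A ∖ {k}) = ∅, so x is NOT a limit point.
  x = l: opens ∋ x are {k, l, n}, {k, l, m, n}, {k, l, m, n, o}; each meets A ∖ {l}, so x IS a limit point.
  x = m: open {m} ∋ x has {m} ∩ (A ∖ {m}) = ∅, so x is NOT a limit point.
  x = n: opens ∋ x are {k, l, n}, {k, l, m, n}, {k, l, m, n, o}; each meets A ∖ {n}, so x IS a limit point.
  x = o: opens ∋ x are {k, l, m, n, o}; each meets A ∖ {o}, so x IS a limit point.
Collecting: A' = {l, n, o}.


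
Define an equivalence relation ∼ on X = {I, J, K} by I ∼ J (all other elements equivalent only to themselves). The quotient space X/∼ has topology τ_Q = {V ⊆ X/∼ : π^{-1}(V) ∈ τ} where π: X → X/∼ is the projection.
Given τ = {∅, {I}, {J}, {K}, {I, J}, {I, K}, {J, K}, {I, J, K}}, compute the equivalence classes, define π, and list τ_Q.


X/∼ = {[I=J], [K]}; |τ_Q| = 4.

Equivalence classes: [I=J], [K].
Quotient map π: X → X/∼ sends I ↦ [I=J], J ↦ [I=J], K ↦ [K].
For each subset V ⊆ X/∼, compute π^{-1}(V) ⊆ X and check whether π^{-1}(V) ∈ τ. V is open in τ_Q iff π^{-1}(V) ∈ τ.
  V = {}: π^{-1}(V) = ∅ ∈ τ ✓.
  V = {[I=J]}: π^{-1}(V) = {I, J} ∈ τ ✓.
  V = {[K]}: π^{-1}(V) = {K} ∈ τ ✓.
  V = {[I=J], [K]}: π^{-1}(V) = {I, J, K} ∈ τ ✓.
Open sets in the quotient: τ_Q = {{}, {[I=J]}, {[K]}, {[I=J], [K]}} (4 elements).


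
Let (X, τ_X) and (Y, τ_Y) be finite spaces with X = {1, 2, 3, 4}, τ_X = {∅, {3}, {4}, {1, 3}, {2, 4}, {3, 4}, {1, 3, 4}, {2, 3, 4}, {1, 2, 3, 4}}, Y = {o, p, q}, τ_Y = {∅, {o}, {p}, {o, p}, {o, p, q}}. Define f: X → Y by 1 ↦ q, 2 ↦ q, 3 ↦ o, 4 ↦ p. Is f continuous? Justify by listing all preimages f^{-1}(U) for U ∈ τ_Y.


f IS continuous.

Compute f^{-1}(U) for each U ∈ τ_Y:
  U = ∅: f^{-1}(U) = ∅ ∈ τ_X ✓.
  U = {o}: f^{-1}(U) = {3} ∈ τ_X ✓.
  U = {p}: f^{-1}(U) = {4} ∈ τ_X ✓.
  U = {o, p}: f^{-1}(U) = {3, 4} ∈ τ_X ✓.
  U = {o, p, q}: f^{-1}(U) = {1, 2, 3, 4} ∈ τ_X ✓.
Every preimage lies in τ_X, so f IS continuous.


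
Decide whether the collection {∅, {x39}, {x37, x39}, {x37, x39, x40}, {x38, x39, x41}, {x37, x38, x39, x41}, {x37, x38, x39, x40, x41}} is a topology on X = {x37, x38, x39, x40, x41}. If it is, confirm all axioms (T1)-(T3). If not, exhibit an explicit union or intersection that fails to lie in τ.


τ IS a topology on X.

Axiom (T1): ∅ ∈ τ? Yes; X ∈ τ? Yes.
Axiom (T2/T3): check pairwise unions and intersections of members of τ.
All pairwise intersections and unions checked — each lies in τ. Therefore τ satisfies (T1), (T2), (T3): it IS a topology on X.


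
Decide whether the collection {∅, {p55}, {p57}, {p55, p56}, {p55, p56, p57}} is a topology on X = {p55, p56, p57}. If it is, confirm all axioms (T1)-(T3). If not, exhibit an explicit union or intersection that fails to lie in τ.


τ is NOT a topology on X.

Axiom (T1): ∅ ∈ τ? Yes; X ∈ τ? Yes.
Axiom (T2/T3): check pairwise unions and intersections of members of τ.
Counterexample for (T2): {p55} ∪ {p57} = {p55, p57} ∉ τ. Therefore τ is NOT a topology.


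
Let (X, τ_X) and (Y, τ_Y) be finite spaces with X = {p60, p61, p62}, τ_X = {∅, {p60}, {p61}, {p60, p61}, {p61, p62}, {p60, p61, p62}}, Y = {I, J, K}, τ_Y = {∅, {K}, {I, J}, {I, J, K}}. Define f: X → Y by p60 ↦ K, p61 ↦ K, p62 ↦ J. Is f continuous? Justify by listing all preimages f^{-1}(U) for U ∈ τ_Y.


f is NOT continuous.

Compute f^{-1}(U) for each U ∈ τ_Y:
  U = ∅: f^{-1}(U) = ∅ ∈ τ_X ✓.
  U = {K}: f^{-1}(U) = {p60, p61} ∈ τ_X ✓.
  U = {I, J}: f^{-1}(U) = {p62} ∉ τ_X ✗.
  U = {I, J, K}: f^{-1}(U) = {p60, p61, p62} ∈ τ_X ✓.
Found U = {I, J} with f^{-1}(U) = {p62} not in τ_X. Therefore f is NOT continuous.


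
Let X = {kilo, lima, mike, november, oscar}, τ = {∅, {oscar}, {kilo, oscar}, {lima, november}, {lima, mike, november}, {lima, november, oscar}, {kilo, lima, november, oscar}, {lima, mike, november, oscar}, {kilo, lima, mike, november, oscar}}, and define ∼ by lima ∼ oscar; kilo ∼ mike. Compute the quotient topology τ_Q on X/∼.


X/∼ = {[kilo=mike], [lima=oscar], [november]}; |τ_Q| = 3.

Equivalence classes: [kilo=mike], [lima=oscar], [november].
Quotient map π: X → X/∼ sends kilo ↦ [kilo=mike], lima ↦ [lima=oscar], mike ↦ [kilo=mike], november ↦ [november], oscar ↦ [lima=oscar].
For each subset V ⊆ X/∼, compute π^{-1}(V) ⊆ X and check whether π^{-1}(V) ∈ τ. V is open in τ_Q iff π^{-1}(V) ∈ τ.
  V = {}: π^{-1}(V) = ∅ ∈ τ ✓.
  V = {[kilo=mike]}: π^{-1}(V) = {kilo, mike} ∉ τ ✗.
  V = {[lima=oscar]}: π^{-1}(V) = {lima, oscar} ∉ τ ✗.
  V = {[kilo=mike], [lima=oscar]}: π^{-1}(V) = {kilo, lima, mike, oscar} ∉ τ ✗.
  V = {[november]}: π^{-1}(V) = {november} ∉ τ ✗.
  V = {[kilo=mike], [november]}: π^{-1}(V) = {kilo, mike, november} ∉ τ ✗.
  V = {[lima=oscar], [november]}: π^{-1}(V) = {lima, november, oscar} ∈ τ ✓.
  V = {[kilo=mike], [lima=oscar], [november]}: π^{-1}(V) = {kilo, lima, mike, november, oscar} ∈ τ ✓.
Open sets in the quotient: τ_Q = {{}, {[lima=oscar], [november]}, {[kilo=mike], [lima=oscar], [november]}} (3 elements).


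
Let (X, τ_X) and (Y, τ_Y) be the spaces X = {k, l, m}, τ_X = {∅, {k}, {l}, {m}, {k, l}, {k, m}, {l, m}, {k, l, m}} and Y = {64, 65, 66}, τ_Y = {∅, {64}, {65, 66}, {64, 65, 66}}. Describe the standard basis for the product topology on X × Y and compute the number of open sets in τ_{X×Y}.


Basis B = {∅ × ∅, {k} × {64}, {l} × {64}, {m} × {64}, {k, l} × {64}, {k, m} × {64}, {k} × {65, 66}, {l, m} × {64}, {l} × {65, 66}, {m} × {65, 66}, {k} × {64, 65, 66}, {k, l, m} × {64}, {l} × {64, 65, 66}, {m} × {64, 65, 66}, {k, l} × {65, 66}, {k, m} × {65, 66}, {l, m} × {65, 66}, {k, l} × {64, 65, 66}, {k, m} × {64, 65, 66}, {k, l, m} × {65, 66}, {l, m} × {64, 65, 66}, {k, l, m} × {64, 65, 66}}; |τ_{X×Y}| = 64.

Enumerate products U × V with U ∈ τ_X, V ∈ τ_Y (deduplicated):
  ∅ × ∅ = {} (∅)
  {k} × {64} = {(k,64)}
  {l} × {64} = {(l,64)}
  {m} × {64} = {(m,64)}
  {k, l} × {64} = {(k,64), (l,64)}
  {k, m} × {64} = {(k,64), (m,64)}
  {k} × {65, 66} = {(k,65), (k,66)}
  {l, m} × {64} = {(l,64), (m,64)}
  {l} × {65, 66} = {(l,65), (l,66)}
  {m} × {65, 66} = {(m,65), (m,66)}
  {k} × {64, 65, 66} = {(k,64), (k,65), (k,66)}
  {k, l, m} × {64} = {(k,64), (l,64), (m,64)}
  {l} × {64, 65, 66} = {(l,64), (l,65), (l,66)}
  {m} × {64, 65, 66} = {(m,64), (m,65), (m,66)}
  {k, l} × {65, 66} = {(k,65), (k,66), (l,65), (l,66)}
  {k, m} × {65, 66} = {(k,65), (k,66), (m,65), (m,66)}
  {l, m} × {65, 66} = {(l,65), (l,66), (m,65), (m,66)}
  {k, l} × {64, 65, 66} = {(k,64), (k,65), (k,66), (l,64), (l,65), (l,66)}
  {k, m} × {64, 65, 66} = {(k,64), (k,65), (k,66), (m,64), (m,65), (m,66)}
  {k, l, m} × {65, 66} = {(k,65), (k,66), (l,65), (l,66), (m,65), (m,66)}
  {l, m} × {64, 65, 66} = {(l,64), (l,65), (l,66), (m,64), (m,65), (m,66)}
  {k, l, m} × {64, 65, 66} = {(k,64), (k,65), (k,66), (l,64), (l,65), (l,66), (m,64), (m,65), (m,66)}
These 22 distinct sets form the basis B.
Close under arbitrary unions to get τ_{X×Y}; counting gives |τ_{X×Y}| = 64.


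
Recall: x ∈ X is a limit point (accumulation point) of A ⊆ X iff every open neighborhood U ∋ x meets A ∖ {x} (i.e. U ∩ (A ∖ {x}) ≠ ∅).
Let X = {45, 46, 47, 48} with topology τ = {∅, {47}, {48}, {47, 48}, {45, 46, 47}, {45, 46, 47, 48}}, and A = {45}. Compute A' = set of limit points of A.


A' = {46}

For each x ∈ X, list the open sets U ∈ τ with x ∈ U, then check whether U ∩ (A ∖ {x}) ≠ ∅ for every such U.
  x = 45: open {45, 46, 47} ∋ x has {45, 46, 47} ∩ (A ∖ {45}) = ∅, so x is NOT a limit point.
  x = 46: opens ∋ x are {45, 46, 47}, {45, 46, 47, 48}; each meets A ∖ {46}, so x IS a limit point.
  x = 47: open {47} ∋ x has {47} ∩ (A ∖ {47}) = ∅, so x is NOT a limit point.
  x = 48: open {48} ∋ x has {48} ∩ (A ∖ {48}) = ∅, so x is NOT a limit point.
Collecting: A' = {46}.


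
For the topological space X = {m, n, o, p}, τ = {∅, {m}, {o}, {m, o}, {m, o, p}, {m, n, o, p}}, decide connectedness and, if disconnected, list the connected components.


(X, τ) is connected.

Find clopen sets (U ∈ τ with X ∖ U ∈ τ):
  U = ∅, X ∖ U = {m, n, o, p} — both open, so U is clopen.
  U = {m, n, o, p}, X ∖ U = ∅ — both open, so U is clopen.
Only trivial clopens (∅ and X) exist, so (X, τ) is connected.
Compute connected components by grouping points that agree on all clopens:
  component: {m, n, o, p}


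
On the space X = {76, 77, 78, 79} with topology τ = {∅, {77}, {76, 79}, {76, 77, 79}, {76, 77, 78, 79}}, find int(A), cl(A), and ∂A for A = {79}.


int(A) = ∅, cl(A) = {76, 78, 79}, ∂A = {76, 78, 79}.

Closed sets in (X, τ) are complements of opens:
  closed(X, τ) = {∅, {78}, {77, 78}, {76, 78, 79}, {76, 77, 78, 79}}.
int(A) = ⋃ {U ∈ τ : U ⊆ A}. Opens contained in A: ∅.
Taking the union of these: int(A) = ∅.
cl(A) = ⋂ {C closed : A ⊆ C}. Closed sets containing A: {76, 78, 79}, {76, 77, 78, 79}.
Intersecting these: cl(A) = {76, 78, 79}.
∂A = cl(A) ∖ int(A) = {76, 78, 79} ∖ ∅ = {76, 78, 79}.


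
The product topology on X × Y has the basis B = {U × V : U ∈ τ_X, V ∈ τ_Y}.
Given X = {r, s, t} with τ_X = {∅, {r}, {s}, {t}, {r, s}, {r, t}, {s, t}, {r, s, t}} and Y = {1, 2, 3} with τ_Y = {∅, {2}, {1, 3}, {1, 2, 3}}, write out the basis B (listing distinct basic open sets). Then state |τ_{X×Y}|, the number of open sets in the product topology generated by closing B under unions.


Basis B = {∅ × ∅, {r} × {2}, {s} × {2}, {t} × {2}, {r} × {1, 3}, {r, s} × {2}, {r, t} × {2}, {s} × {1, 3}, {s, t} × {2}, {t} × {1, 3}, {r} × {1, 2, 3}, {r, s, t} × {2}, {s} × {1, 2, 3}, {t} × {1, 2, 3}, {r, s} × {1, 3}, {r, t} × {1, 3}, {s, t} × {1, 3}, {r, s} × {1, 2, 3}, {r, t} × {1, 2, 3}, {r, s, t} × {1, 3}, {s, t} × {1, 2, 3}, {r, s, t} × {1, 2, 3}}; |τ_{X×Y}| = 64.

Enumerate products U × V with U ∈ τ_X, V ∈ τ_Y (deduplicated):
  ∅ × ∅ = {} (∅)
  {r} × {2} = {(r,2)}
  {s} × {2} = {(s,2)}
  {t} × {2} = {(t,2)}
  {r} × {1, 3} = {(r,1), (r,3)}
  {r, s} × {2} = {(r,2), (s,2)}
  {r, t} × {2} = {(r,2), (t,2)}
  {s} × {1, 3} = {(s,1), (s,3)}
  {s, t} × {2} = {(s,2), (t,2)}
  {t} × {1, 3} = {(t,1), (t,3)}
  {r} × {1, 2, 3} = {(r,1), (r,2), (r,3)}
  {r, s, t} × {2} = {(r,2), (s,2), (t,2)}
  {s} × {1, 2, 3} = {(s,1), (s,2), (s,3)}
  {t} × {1, 2, 3} = {(t,1), (t,2), (t,3)}
  {r, s} × {1, 3} = {(r,1), (r,3), (s,1), (s,3)}
  {r, t} × {1, 3} = {(r,1), (r,3), (t,1), (t,3)}
  {s, t} × {1, 3} = {(s,1), (s,3), (t,1), (t,3)}
  {r, s} × {1, 2, 3} = {(r,1), (r,2), (r,3), (s,1), (s,2), (s,3)}
  {r, t} × {1, 2, 3} = {(r,1), (r,2), (r,3), (t,1), (t,2), (t,3)}
  {r, s, t} × {1, 3} = {(r,1), (r,3), (s,1), (s,3), (t,1), (t,3)}
  {s, t} × {1, 2, 3} = {(s,1), (s,2), (s,3), (t,1), (t,2), (t,3)}
  {r, s, t} × {1, 2, 3} = {(r,1), (r,2), (r,3), (s,1), (s,2), (s,3), (t,1), (t,2), (t,3)}
These 22 distinct sets form the basis B.
Close under arbitrary unions to get τ_{X×Y}; counting gives |τ_{X×Y}| = 64.


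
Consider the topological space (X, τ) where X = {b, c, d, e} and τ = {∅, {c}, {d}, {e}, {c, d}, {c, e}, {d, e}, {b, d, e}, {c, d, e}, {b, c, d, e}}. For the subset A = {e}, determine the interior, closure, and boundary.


int(A) = {e}, cl(A) = {b, e}, ∂A = {b}.

Closed sets in (X, τ) are complements of opens:
  closed(X, τ) = {∅, {b}, {c}, {b, c}, {b, d}, {b, e}, {b, c, d}, {b, c, e}, {b, d, e}, {b, c, d, e}}.
int(A) = ⋃ {U ∈ τ : U ⊆ A}. Opens contained in A: ∅, {e}.
Taking the union of these: int(A) = {e}.
cl(A) = ⋂ {C closed : A ⊆ C}. Closed sets containing A: {b, e}, {b, c, e}, {b, d, e}, {b, c, d, e}.
Intersecting these: cl(A) = {b, e}.
∂A = cl(A) ∖ int(A) = {b, e} ∖ {e} = {b}.


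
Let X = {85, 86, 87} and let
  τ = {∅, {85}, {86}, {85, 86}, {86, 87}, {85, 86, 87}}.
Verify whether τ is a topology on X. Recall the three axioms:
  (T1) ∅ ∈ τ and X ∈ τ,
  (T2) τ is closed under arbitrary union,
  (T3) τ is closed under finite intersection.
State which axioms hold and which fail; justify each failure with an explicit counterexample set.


τ IS a topology on X.

Axiom (T1): ∅ ∈ τ? Yes; X ∈ τ? Yes.
Axiom (T2/T3): check pairwise unions and intersections of members of τ.
All pairwise intersections and unions checked — each lies in τ. Therefore τ satisfies (T1), (T2), (T3): it IS a topology on X.


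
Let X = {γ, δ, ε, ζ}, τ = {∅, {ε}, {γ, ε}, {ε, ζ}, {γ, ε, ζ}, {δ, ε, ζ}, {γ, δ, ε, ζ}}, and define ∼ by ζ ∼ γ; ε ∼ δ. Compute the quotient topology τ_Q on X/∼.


X/∼ = {[γ=ζ], [δ=ε]}; |τ_Q| = 2.

Equivalence classes: [γ=ζ], [δ=ε].
Quotient map π: X → X/∼ sends γ ↦ [γ=ζ], δ ↦ [δ=ε], ε ↦ [δ=ε], ζ ↦ [γ=ζ].
For each subset V ⊆ X/∼, compute π^{-1}(V) ⊆ X and check whether π^{-1}(V) ∈ τ. V is open in τ_Q iff π^{-1}(V) ∈ τ.
  V = {}: π^{-1}(V) = ∅ ∈ τ ✓.
  V = {[γ=ζ]}: π^{-1}(V) = {γ, ζ} ∉ τ ✗.
  V = {[δ=ε]}: π^{-1}(V) = {δ, ε} ∉ τ ✗.
  V = {[γ=ζ], [δ=ε]}: π^{-1}(V) = {γ, δ, ε, ζ} ∈ τ ✓.
Open sets in the quotient: τ_Q = {{}, {[γ=ζ], [δ=ε]}} (2 elements).


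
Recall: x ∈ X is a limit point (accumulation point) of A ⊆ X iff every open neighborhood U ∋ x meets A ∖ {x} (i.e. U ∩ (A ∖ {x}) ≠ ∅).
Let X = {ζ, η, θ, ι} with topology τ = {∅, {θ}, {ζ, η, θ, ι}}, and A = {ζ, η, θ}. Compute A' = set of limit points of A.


A' = {ζ, η, ι}

For each x ∈ X, list the open sets U ∈ τ with x ∈ U, then check whether U ∩ (A ∖ {x}) ≠ ∅ for every such U.
  x = ζ: opens ∋ x are {ζ, η, θ, ι}; each meets A ∖ {ζ}, so x IS a limit point.
  x = η: opens ∋ x are {ζ, η, θ, ι}; each meets A ∖ {η}, so x IS a limit point.
  x = θ: open {θ} ∋ x has {θ} ∩ (A ∖ {θ}) = ∅, so x is NOT a limit point.
  x = ι: opens ∋ x are {ζ, η, θ, ι}; each meets A ∖ {ι}, so x IS a limit point.
Collecting: A' = {ζ, η, ι}.


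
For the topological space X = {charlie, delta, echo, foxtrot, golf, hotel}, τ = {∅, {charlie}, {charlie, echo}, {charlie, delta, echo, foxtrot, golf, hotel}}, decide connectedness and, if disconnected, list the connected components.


(X, τ) is connected.

Find clopen sets (U ∈ τ with X ∖ U ∈ τ):
  U = ∅, X ∖ U = {charlie, delta, echo, foxtrot, golf, hotel} — both open, so U is clopen.
  U = {charlie, delta, echo, foxtrot, golf, hotel}, X ∖ U = ∅ — both open, so U is clopen.
Only trivial clopens (∅ and X) exist, so (X, τ) is connected.
Compute connected components by grouping points that agree on all clopens:
  component: {charlie, delta, echo, foxtrot, golf, hotel}


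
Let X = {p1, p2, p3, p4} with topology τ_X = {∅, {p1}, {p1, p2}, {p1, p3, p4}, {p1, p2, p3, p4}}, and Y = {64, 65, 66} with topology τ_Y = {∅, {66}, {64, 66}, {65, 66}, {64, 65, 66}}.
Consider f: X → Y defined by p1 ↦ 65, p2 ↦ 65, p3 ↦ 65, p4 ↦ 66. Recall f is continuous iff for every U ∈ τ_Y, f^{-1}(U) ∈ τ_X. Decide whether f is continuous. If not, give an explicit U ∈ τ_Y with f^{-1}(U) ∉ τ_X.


f is NOT continuous.

Compute f^{-1}(U) for each U ∈ τ_Y:
  U = ∅: f^{-1}(U) = ∅ ∈ τ_X ✓.
  U = {66}: f^{-1}(U) = {p4} ∉ τ_X ✗.
  U = {64, 66}: f^{-1}(U) = {p4} ∉ τ_X ✗.
  U = {65, 66}: f^{-1}(U) = {p1, p2, p3, p4} ∈ τ_X ✓.
  U = {64, 65, 66}: f^{-1}(U) = {p1, p2, p3, p4} ∈ τ_X ✓.
Found U = {66} with f^{-1}(U) = {p4} not in τ_X. Therefore f is NOT continuous.


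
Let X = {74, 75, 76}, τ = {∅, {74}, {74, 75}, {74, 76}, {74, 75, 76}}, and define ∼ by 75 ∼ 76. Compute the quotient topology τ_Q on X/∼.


X/∼ = {[74], [75=76]}; |τ_Q| = 3.

Equivalence classes: [74], [75=76].
Quotient map π: X → X/∼ sends 74 ↦ [74], 75 ↦ [75=76], 76 ↦ [75=76].
For each subset V ⊆ X/∼, compute π^{-1}(V) ⊆ X and check whether π^{-1}(V) ∈ τ. V is open in τ_Q iff π^{-1}(V) ∈ τ.
  V = {}: π^{-1}(V) = ∅ ∈ τ ✓.
  V = {[74]}: π^{-1}(V) = {74} ∈ τ ✓.
  V = {[75=76]}: π^{-1}(V) = {75, 76} ∉ τ ✗.
  V = {[74], [75=76]}: π^{-1}(V) = {74, 75, 76} ∈ τ ✓.
Open sets in the quotient: τ_Q = {{}, {[74]}, {[74], [75=76]}} (3 elements).


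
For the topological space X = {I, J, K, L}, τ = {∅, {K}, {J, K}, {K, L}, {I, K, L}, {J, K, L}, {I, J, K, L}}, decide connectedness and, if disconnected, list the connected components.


(X, τ) is connected.

Find clopen sets (U ∈ τ with X ∖ U ∈ τ):
  U = ∅, X ∖ U = {I, J, K, L} — both open, so U is clopen.
  U = {I, J, K, L}, X ∖ U = ∅ — both open, so U is clopen.
Only trivial clopens (∅ and X) exist, so (X, τ) is connected.
Compute connected components by grouping points that agree on all clopens:
  component: {I, J, K, L}


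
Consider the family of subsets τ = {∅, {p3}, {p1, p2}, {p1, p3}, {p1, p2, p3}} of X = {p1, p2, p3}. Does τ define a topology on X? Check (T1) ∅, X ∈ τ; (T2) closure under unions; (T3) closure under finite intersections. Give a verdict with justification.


τ is NOT a topology on X.

Axiom (T1): ∅ ∈ τ? Yes; X ∈ τ? Yes.
Axiom (T2/T3): check pairwise unions and intersections of members of τ.
Counterexample for (T3): {p1, p2} ∩ {p1, p3} = {p1} ∉ τ. Therefore τ is NOT a topology.


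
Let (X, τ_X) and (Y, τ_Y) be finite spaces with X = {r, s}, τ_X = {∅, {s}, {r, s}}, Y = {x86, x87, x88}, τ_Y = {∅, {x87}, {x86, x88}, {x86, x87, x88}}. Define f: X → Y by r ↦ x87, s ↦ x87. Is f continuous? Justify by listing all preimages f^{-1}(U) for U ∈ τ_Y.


f IS continuous.

Compute f^{-1}(U) for each U ∈ τ_Y:
  U = ∅: f^{-1}(U) = ∅ ∈ τ_X ✓.
  U = {x87}: f^{-1}(U) = {r, s} ∈ τ_X ✓.
  U = {x86, x88}: f^{-1}(U) = ∅ ∈ τ_X ✓.
  U = {x86, x87, x88}: f^{-1}(U) = {r, s} ∈ τ_X ✓.
Every preimage lies in τ_X, so f IS continuous.


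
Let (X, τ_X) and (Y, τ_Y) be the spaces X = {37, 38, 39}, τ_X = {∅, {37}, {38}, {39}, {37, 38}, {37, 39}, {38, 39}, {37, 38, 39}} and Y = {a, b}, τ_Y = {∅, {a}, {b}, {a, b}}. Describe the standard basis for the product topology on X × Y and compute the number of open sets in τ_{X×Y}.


Basis B = {∅ × ∅, {37} × {a}, {37} × {b}, {38} × {a}, {38} × {b}, {39} × {a}, {39} × {b}, {37} × {a, b}, {37, 38} × {a}, {37, 39} × {a}, {37, 38} × {b}, {37, 39} × {b}, {38} × {a, b}, {38, 39} × {a}, {38, 39} × {b}, {39} × {a, b}, {37, 38, 39} × {a}, {37, 38, 39} × {b}, {37, 38} × {a, b}, {37, 39} × {a, b}, {38, 39} × {a, b}, {37, 38, 39} × {a, b}}; |τ_{X×Y}| = 64.

Enumerate products U × V with U ∈ τ_X, V ∈ τ_Y (deduplicated):
  ∅ × ∅ = {} (∅)
  {37} × {a} = {(37,a)}
  {37} × {b} = {(37,b)}
  {38} × {a} = {(38,a)}
  {38} × {b} = {(38,b)}
  {39} × {a} = {(39,a)}
  {39} × {b} = {(39,b)}
  {37} × {a, b} = {(37,a), (37,b)}
  {37, 38} × {a} = {(37,a), (38,a)}
  {37, 39} × {a} = {(37,a), (39,a)}
  {37, 38} × {b} = {(37,b), (38,b)}
  {37, 39} × {b} = {(37,b), (39,b)}
  {38} × {a, b} = {(38,a), (38,b)}
  {38, 39} × {a} = {(38,a), (39,a)}
  {38, 39} × {b} = {(38,b), (39,b)}
  {39} × {a, b} = {(39,a), (39,b)}
  {37, 38, 39} × {a} = {(37,a), (38,a), (39,a)}
  {37, 38, 39} × {b} = {(37,b), (38,b), (39,b)}
  {37, 38} × {a, b} = {(37,a), (37,b), (38,a), (38,b)}
  {37, 39} × {a, b} = {(37,a), (37,b), (39,a), (39,b)}
  {38, 39} × {a, b} = {(38,a), (38,b), (39,a), (39,b)}
  {37, 38, 39} × {a, b} = {(37,a), (37,b), (38,a), (38,b), (39,a), (39,b)}
These 22 distinct sets form the basis B.
Close under arbitrary unions to get τ_{X×Y}; counting gives |τ_{X×Y}| = 64.


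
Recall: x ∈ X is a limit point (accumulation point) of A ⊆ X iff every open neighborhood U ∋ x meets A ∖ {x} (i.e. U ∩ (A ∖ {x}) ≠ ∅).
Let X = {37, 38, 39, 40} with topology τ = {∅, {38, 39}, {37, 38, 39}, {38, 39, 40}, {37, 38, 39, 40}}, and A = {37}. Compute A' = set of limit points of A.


A' = ∅

For each x ∈ X, list the open sets U ∈ τ with x ∈ U, then check whether U ∩ (A ∖ {x}) ≠ ∅ for every such U.
  x = 37: open {37, 38, 39} ∋ x has {37, 38, 39} ∩ (A ∖ {37}) = ∅, so x is NOT a limit point.
  x = 38: open {38, 39} ∋ x has {38, 39} ∩ (A ∖ {38}) = ∅, so x is NOT a limit point.
  x = 39: open {38, 39} ∋ x has {38, 39} ∩ (A ∖ {39}) = ∅, so x is NOT a limit point.
  x = 40: open {38, 39, 40} ∋ x has {38, 39, 40} ∩ (A ∖ {40}) = ∅, so x is NOT a limit point.
Collecting: A' = ∅.
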